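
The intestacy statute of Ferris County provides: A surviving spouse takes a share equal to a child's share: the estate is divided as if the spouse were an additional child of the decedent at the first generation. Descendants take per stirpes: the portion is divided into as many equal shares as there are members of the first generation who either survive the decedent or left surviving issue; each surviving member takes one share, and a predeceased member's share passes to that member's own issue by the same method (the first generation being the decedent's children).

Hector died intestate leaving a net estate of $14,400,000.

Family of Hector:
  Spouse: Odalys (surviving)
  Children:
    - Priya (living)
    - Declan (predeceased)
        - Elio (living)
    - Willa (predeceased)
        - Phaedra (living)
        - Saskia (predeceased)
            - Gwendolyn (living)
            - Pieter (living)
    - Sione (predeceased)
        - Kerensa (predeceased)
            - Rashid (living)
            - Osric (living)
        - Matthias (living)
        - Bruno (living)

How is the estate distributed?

Odalys: $2,880,000; Priya: $2,880,000; Elio: $2,880,000; Phaedra: $1,440,000; Gwendolyn: $720,000; Pieter: $720,000; Rashid: $480,000; Osric: $480,000; Matthias: $960,000; Bruno: $960,000

The spouse counts as an additional share at the children's level, so there are 5 primary shares of $2,880,000. Odalys takes one such share ($2,880,000).
The children's combined portion ($11,520,000) is divided into 4 shares of $2,880,000: Priya takes $2,880,000; Declan's $2,880,000 share passes to Declan's issue; Willa's $2,880,000 share passes to Willa's issue; Sione's $2,880,000 share passes to Sione's issue.
Declan's share ($2,880,000) passes entirely to Elio.
Willa's share ($2,880,000) is divided into 2 shares of $1,440,000: Phaedra takes $1,440,000; Saskia's $1,440,000 share passes to Saskia's issue.
Saskia's share ($1,440,000) is divided into 2 shares of $720,000: Gwendolyn and Pieter each take $720,000.
Sione's share ($2,880,000) is divided into 3 shares of $960,000: Matthias and Bruno each take $960,000; Kerensa's $960,000 share passes to Kerensa's issue.
Kerensa's share ($960,000) is divided into 2 shares of $480,000: Rashid and Osric each take $480,000.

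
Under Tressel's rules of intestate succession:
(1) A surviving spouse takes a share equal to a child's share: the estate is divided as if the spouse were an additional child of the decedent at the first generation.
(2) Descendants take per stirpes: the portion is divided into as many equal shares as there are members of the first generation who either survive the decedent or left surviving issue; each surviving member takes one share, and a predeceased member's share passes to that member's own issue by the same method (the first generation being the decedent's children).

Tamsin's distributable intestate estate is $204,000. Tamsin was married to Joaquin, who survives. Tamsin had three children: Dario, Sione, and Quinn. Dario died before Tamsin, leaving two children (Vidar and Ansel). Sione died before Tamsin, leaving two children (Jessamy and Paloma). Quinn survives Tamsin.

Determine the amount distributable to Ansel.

The spouse counts as an additional share at the children's level, so there are 4 primary shares of $51,000. Joaquin takes one such share ($51,000).
The children's combined portion ($153,000) is divided into 3 shares of $51,000: Quinn takes $51,000; Dario's $51,000 share passes to Dario's issue; Sione's $51,000 share passes to Sione's issue.
Dario's share ($51,000) is divided into 2 shares of $25,500: Vidar and Ansel each take $25,500.
Sione's share ($51,000) is divided into 2 shares of $25,500: Jessamy and Paloma each take $25,500.

Ansel receives $25,500.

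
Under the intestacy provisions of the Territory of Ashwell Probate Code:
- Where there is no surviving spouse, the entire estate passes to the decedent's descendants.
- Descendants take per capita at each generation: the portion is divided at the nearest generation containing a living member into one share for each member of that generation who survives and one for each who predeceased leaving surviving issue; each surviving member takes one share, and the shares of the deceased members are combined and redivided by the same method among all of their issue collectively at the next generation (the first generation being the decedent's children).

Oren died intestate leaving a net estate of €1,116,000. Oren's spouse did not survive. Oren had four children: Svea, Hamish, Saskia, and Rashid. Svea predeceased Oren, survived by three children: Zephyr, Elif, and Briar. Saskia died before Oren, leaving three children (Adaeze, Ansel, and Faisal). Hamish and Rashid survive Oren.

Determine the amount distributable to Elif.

Elif receives €93,000.

The entire €1,116,000 passes to the descendants.
That amount (€1,116,000) is divided at the children's generation into 4 shares of €279,000. Hamish and Rashid each take €279,000. The 2 shares of the deceased (Svea and Saskia) are combined into a pool of €558,000.
That pool (€558,000) is divided at the grandchildren's generation equally among Zephyr, Elif, Briar, Adaeze, Ansel, and Faisal: €93,000 each.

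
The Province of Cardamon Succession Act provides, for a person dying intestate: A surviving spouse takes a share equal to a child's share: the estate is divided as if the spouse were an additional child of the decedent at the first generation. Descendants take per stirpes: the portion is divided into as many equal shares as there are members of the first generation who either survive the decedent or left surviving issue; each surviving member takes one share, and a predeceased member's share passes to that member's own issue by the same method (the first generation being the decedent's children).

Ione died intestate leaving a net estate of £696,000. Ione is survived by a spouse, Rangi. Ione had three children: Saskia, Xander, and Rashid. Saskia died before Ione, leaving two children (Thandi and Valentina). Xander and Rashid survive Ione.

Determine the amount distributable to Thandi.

Thandi receives £87,000.

The spouse counts as an additional share at the children's level, so there are 4 primary shares of £174,000. Rangi takes one such share (£174,000).
The children's combined portion (£522,000) is divided into 3 shares of £174,000: Xander and Rashid each take £174,000; Saskia's £174,000 share passes to Saskia's issue.
Saskia's share (£174,000) is divided into 2 shares of £87,000: Thandi and Valentina each take £87,000.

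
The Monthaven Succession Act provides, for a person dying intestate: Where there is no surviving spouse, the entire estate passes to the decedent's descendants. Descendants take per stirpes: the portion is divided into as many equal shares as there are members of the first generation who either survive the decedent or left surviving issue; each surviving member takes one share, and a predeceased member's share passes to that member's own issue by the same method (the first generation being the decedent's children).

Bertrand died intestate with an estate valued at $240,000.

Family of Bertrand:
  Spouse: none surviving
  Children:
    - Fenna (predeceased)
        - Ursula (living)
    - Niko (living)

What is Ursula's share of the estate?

Ursula receives $120,000.

The entire $240,000 passes to the descendants.
That amount ($240,000) is divided into 2 shares of $120,000: Niko takes $120,000; Fenna's $120,000 share passes to Fenna's issue.
Fenna's share ($120,000) passes entirely to Ursula.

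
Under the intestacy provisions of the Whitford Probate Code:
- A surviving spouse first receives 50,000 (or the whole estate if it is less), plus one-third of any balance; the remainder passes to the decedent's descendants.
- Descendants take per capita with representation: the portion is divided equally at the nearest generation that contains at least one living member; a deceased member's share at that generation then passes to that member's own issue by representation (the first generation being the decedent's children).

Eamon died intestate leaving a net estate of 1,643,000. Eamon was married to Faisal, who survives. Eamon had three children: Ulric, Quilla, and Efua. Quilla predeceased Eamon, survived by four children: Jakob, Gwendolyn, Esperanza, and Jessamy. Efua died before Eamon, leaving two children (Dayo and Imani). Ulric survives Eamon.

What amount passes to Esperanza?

Faisal first takes 50,000, leaving a balance of 1,593,000. Faisal then takes one-third of the balance (531,000), for a total of 581,000. The remaining 1,062,000 passes to the descendants.
The descendants' portion (1,062,000) is divided into 3 shares of 354,000: Ulric takes 354,000; Quilla's 354,000 share passes to Quilla's issue; Efua's 354,000 share passes to Efua's issue.
Quilla's share (354,000) is divided into 4 shares of 88,500: Jakob, Gwendolyn, Esperanza, and Jessamy each take 88,500.
Efua's share (354,000) is divided into 2 shares of 177,000: Dayo and Imani each take 177,000.

Esperanza receives 88,500.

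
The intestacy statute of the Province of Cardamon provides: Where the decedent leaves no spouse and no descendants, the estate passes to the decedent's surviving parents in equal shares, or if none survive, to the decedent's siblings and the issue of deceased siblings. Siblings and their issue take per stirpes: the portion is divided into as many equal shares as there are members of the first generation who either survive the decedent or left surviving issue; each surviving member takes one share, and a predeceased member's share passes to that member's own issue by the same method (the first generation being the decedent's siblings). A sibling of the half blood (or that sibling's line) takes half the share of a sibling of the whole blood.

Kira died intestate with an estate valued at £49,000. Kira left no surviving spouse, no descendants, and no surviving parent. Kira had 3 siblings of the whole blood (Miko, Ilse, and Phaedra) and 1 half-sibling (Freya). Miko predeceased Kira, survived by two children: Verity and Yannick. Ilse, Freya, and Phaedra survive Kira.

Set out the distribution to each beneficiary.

Verity: £7,000; Yannick: £7,000; Ilse: £14,000; Freya: £7,000; Phaedra: £14,000

The entire £49,000 passes to the siblings and their issue.
Counting each half-blood sibling's line as half a unit, there are 7/2 units in £49,000, so one unit is £14,000. Whole-blood lines (Miko, Ilse, and Phaedra) take £14,000 each; half-blood lines (Freya) take £7,000 each.
Miko's share (£14,000) is divided into 2 shares of £7,000: Verity and Yannick each take £7,000.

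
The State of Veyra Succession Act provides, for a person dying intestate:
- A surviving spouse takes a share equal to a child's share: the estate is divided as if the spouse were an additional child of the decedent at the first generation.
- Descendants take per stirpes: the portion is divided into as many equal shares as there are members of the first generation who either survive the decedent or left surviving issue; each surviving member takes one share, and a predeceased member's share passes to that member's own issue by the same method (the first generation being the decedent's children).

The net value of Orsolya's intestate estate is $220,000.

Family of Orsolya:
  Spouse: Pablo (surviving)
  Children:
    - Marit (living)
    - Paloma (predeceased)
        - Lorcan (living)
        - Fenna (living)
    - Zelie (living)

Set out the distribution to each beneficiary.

Pablo: $55,000; Marit: $55,000; Lorcan: $27,500; Fenna: $27,500; Zelie: $55,000

The spouse counts as an additional share at the children's level, so there are 4 primary shares of $55,000. Pablo takes one such share ($55,000).
The children's combined portion ($165,000) is divided into 3 shares of $55,000: Marit and Zelie each take $55,000; Paloma's $55,000 share passes to Paloma's issue.
Paloma's share ($55,000) is divided into 2 shares of $27,500: Lorcan and Fenna each take $27,500.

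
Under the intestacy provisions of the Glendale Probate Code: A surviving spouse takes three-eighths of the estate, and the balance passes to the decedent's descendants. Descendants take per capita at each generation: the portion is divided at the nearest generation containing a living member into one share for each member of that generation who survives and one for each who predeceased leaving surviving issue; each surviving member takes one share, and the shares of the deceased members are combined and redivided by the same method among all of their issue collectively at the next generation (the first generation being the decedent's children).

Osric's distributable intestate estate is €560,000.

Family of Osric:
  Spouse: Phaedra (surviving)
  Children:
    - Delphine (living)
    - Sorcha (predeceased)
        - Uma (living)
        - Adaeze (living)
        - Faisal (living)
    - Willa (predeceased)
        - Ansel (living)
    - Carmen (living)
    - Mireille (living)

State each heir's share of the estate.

Phaedra takes three-eighths of €560,000 = €210,000. The remaining €350,000 passes to the descendants.
The descendants' portion (€350,000) is divided at the children's generation into 5 shares of €70,000. Delphine, Carmen, and Mireille each take €70,000. The 2 shares of the deceased (Sorcha and Willa) are combined into a pool of €140,000.
That pool (€140,000) is divided at the grandchildren's generation equally among Uma, Adaeze, Faisal, and Ansel: €35,000 each.

Phaedra: €210,000; Delphine: €70,000; Uma: €35,000; Adaeze: €35,000; Faisal: €35,000; Ansel: €35,000; Carmen: €70,000; Mireille: €70,000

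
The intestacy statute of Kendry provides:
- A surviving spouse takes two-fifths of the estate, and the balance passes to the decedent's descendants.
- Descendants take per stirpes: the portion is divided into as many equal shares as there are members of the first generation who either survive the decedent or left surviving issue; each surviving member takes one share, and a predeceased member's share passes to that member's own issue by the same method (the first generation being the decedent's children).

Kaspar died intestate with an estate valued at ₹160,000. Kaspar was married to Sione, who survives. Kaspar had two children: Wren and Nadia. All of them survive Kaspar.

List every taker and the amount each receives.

Sione: ₹64,000; Wren: ₹48,000; Nadia: ₹48,000

Sione takes two-fifths of ₹160,000 = ₹64,000. The remaining ₹96,000 passes to the descendants.
The descendants' portion (₹96,000) is divided into 2 shares of ₹48,000: Wren and Nadia each take ₹48,000.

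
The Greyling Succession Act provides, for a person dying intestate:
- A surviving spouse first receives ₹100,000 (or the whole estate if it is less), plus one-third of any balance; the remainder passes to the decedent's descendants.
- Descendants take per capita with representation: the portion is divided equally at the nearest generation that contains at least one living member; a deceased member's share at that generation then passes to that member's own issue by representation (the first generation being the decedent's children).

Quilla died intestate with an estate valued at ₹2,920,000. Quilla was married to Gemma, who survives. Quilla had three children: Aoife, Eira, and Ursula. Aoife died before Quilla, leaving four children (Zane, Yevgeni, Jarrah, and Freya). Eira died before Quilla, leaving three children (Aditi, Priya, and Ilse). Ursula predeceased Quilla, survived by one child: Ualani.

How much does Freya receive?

Freya receives ₹235,000.

Gemma first takes ₹100,000, leaving a balance of ₹2,820,000. Gemma then takes one-third of the balance (₹940,000), for a total of ₹1,040,000. The remaining ₹1,880,000 passes to the descendants.
No child survives, so the initial division is made at the grandchildren's generation.
The descendants' portion (₹1,880,000) is divided into 8 shares of ₹235,000: Zane, Yevgeni, Jarrah, Freya, Aditi, Priya, Ilse, and Ualani each take ₹235,000.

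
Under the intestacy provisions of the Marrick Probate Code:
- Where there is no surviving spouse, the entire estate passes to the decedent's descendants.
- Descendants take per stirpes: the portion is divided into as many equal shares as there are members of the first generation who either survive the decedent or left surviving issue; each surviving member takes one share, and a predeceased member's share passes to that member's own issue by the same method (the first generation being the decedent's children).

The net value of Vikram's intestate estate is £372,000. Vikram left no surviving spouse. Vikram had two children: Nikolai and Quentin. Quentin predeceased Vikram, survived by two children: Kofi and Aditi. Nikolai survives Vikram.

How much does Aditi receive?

Aditi receives £93,000.

The entire £372,000 passes to the descendants.
That amount (£372,000) is divided into 2 shares of £186,000: Nikolai takes £186,000; Quentin's £186,000 share passes to Quentin's issue.
Quentin's share (£186,000) is divided into 2 shares of £93,000: Kofi and Aditi each take £93,000.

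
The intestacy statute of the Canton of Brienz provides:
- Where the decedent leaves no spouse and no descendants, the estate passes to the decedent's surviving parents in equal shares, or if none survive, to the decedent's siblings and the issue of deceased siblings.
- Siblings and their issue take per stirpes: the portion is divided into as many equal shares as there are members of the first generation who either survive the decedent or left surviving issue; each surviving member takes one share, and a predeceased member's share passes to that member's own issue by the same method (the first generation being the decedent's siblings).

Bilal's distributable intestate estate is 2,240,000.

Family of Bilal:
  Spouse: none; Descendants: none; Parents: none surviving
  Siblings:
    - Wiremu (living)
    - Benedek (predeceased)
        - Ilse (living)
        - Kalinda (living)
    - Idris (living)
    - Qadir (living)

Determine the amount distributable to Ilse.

The entire 2,240,000 passes to the siblings and their issue.
That amount (2,240,000) is divided into 4 shares of 560,000: Wiremu, Idris, and Qadir each take 560,000; Benedek's 560,000 share passes to Benedek's issue.
Benedek's share (560,000) is divided into 2 shares of 280,000: Ilse and Kalinda each take 280,000.

Ilse receives 280,000.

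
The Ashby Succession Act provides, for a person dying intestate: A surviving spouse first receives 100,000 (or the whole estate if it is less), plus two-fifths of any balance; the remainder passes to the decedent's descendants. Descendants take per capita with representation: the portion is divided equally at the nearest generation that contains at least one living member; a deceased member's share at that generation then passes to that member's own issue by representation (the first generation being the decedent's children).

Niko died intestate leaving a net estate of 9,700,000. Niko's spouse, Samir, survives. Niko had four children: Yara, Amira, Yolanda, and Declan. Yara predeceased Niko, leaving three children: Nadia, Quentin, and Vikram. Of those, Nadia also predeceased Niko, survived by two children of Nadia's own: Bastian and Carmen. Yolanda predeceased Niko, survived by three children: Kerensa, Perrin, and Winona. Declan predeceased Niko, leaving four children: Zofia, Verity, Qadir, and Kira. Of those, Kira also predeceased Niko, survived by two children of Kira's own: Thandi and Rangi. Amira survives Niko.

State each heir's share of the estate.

Samir: 3,940,000; Bastian: 240,000; Carmen: 240,000; Quentin: 480,000; Vikram: 480,000; Amira: 1,440,000; Kerensa: 480,000; Perrin: 480,000; Winona: 480,000; Zofia: 360,000; Verity: 360,000; Qadir: 360,000; Thandi: 180,000; Rangi: 180,000

Samir first takes 100,000, leaving a balance of 9,600,000. Samir then takes two-fifths of the balance (3,840,000), for a total of 3,940,000. The remaining 5,760,000 passes to the descendants.
The descendants' portion (5,760,000) is divided into 4 shares of 1,440,000: Amira takes 1,440,000; Yara's 1,440,000 share passes to Yara's issue; Yolanda's 1,440,000 share passes to Yolanda's issue; Declan's 1,440,000 share passes to Declan's issue.
Yara's share (1,440,000) is divided into 3 shares of 480,000: Quentin and Vikram each take 480,000; Nadia's 480,000 share passes to Nadia's issue.
Nadia's share (480,000) is divided into 2 shares of 240,000: Bastian and Carmen each take 240,000.
Yolanda's share (1,440,000) is divided into 3 shares of 480,000: Kerensa, Perrin, and Winona each take 480,000.
Declan's share (1,440,000) is divided into 4 shares of 360,000: Zofia, Verity, and Qadir each take 360,000; Kira's 360,000 share passes to Kira's issue.
Kira's share (360,000) is divided into 2 shares of 180,000: Thandi and Rangi each take 180,000.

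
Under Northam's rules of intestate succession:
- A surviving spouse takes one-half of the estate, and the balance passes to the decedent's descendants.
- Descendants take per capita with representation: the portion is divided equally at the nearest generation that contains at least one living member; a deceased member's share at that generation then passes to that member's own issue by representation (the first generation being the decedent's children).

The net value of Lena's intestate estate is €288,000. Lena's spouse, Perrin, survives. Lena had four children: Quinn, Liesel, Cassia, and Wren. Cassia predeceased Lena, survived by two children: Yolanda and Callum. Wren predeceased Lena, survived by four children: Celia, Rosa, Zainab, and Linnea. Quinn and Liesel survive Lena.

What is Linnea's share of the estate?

Linnea receives €9,000.

Perrin takes one-half of €288,000 = €144,000. The remaining €144,000 passes to the descendants.
The descendants' portion (€144,000) is divided into 4 shares of €36,000: Quinn and Liesel each take €36,000; Cassia's €36,000 share passes to Cassia's issue; Wren's €36,000 share passes to Wren's issue.
Cassia's share (€36,000) is divided into 2 shares of €18,000: Yolanda and Callum each take €18,000.
Wren's share (€36,000) is divided into 4 shares of €9,000: Celia, Rosa, Zainab, and Linnea each take €9,000.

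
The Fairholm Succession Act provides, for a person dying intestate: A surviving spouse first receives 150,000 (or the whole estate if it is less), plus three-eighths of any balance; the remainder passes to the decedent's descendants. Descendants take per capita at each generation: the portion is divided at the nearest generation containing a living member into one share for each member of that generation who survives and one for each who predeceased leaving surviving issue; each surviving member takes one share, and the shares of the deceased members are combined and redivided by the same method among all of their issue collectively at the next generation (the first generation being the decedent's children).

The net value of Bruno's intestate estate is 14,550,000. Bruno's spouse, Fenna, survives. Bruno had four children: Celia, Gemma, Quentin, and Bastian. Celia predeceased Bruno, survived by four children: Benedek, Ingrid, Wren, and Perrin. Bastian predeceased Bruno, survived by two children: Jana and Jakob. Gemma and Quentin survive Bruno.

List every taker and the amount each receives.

Fenna first takes 150,000, leaving a balance of 14,400,000. Fenna then takes three-eighths of the balance (5,400,000), for a total of 5,550,000. The remaining 9,000,000 passes to the descendants.
The descendants' portion (9,000,000) is divided at the children's generation into 4 shares of 2,250,000. Gemma and Quentin each take 2,250,000. The 2 shares of the deceased (Celia and Bastian) are combined into a pool of 4,500,000.
That pool (4,500,000) is divided at the grandchildren's generation equally among Benedek, Ingrid, Wren, Perrin, Jana, and Jakob: 750,000 each.

Fenna: 5,550,000; Benedek: 750,000; Ingrid: 750,000; Wren: 750,000; Perrin: 750,000; Gemma: 2,250,000; Quentin: 2,250,000; Jana: 750,000; Jakob: 750,000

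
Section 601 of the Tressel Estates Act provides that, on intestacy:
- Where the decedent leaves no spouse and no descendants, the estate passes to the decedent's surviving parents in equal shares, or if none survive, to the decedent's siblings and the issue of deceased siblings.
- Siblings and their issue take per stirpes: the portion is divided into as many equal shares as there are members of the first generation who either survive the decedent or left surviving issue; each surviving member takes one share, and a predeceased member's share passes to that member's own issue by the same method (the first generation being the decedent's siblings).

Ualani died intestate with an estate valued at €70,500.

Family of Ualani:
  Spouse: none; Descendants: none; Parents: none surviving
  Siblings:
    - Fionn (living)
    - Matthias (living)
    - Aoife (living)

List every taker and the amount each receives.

Fionn: €23,500; Matthias: €23,500; Aoife: €23,500

The entire €70,500 passes to the siblings and their issue.
That amount (€70,500) is divided into 3 shares of €23,500: Fionn, Matthias, and Aoife each take €23,500.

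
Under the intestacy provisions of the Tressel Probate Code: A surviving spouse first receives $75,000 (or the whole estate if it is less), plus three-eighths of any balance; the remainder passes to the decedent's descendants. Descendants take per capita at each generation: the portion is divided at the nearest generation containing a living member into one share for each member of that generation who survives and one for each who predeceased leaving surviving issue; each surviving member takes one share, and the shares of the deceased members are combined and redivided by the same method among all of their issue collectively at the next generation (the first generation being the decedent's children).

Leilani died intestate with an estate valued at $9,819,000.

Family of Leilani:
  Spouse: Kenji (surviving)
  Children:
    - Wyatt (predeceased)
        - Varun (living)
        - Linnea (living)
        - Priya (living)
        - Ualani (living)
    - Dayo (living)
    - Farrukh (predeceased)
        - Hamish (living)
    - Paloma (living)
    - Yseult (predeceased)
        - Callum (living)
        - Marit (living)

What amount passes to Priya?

Kenji first takes $75,000, leaving a balance of $9,744,000. Kenji then takes three-eighths of the balance ($3,654,000), for a total of $3,729,000. The remaining $6,090,000 passes to the descendants.
The descendants' portion ($6,090,000) is divided at the children's generation into 5 shares of $1,218,000. Dayo and Paloma each take $1,218,000. The 3 shares of the deceased (Wyatt, Farrukh, and Yseult) are combined into a pool of $3,654,000.
That pool ($3,654,000) is divided at the grandchildren's generation equally among Varun, Linnea, Priya, Ualani, Hamish, Callum, and Marit: $522,000 each.

Priya receives $522,000.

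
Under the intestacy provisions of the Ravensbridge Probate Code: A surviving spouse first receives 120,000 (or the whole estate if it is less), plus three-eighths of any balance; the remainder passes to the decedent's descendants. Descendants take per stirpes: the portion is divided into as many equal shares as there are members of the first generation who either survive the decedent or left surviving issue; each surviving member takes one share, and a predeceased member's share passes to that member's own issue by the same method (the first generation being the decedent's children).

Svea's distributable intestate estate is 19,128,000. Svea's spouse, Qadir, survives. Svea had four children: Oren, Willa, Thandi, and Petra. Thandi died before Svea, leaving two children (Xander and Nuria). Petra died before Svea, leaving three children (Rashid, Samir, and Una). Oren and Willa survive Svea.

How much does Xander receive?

Xander receives 1,485,000.

Qadir first takes 120,000, leaving a balance of 19,008,000. Qadir then takes three-eighths of the balance (7,128,000), for a total of 7,248,000. The remaining 11,880,000 passes to the descendants.
The descendants' portion (11,880,000) is divided into 4 shares of 2,970,000: Oren and Willa each take 2,970,000; Thandi's 2,970,000 share passes to Thandi's issue; Petra's 2,970,000 share passes to Petra's issue.
Thandi's share (2,970,000) is divided into 2 shares of 1,485,000: Xander and Nuria each take 1,485,000.
Petra's share (2,970,000) is divided into 3 shares of 990,000: Rashid, Samir, and Una each take 990,000.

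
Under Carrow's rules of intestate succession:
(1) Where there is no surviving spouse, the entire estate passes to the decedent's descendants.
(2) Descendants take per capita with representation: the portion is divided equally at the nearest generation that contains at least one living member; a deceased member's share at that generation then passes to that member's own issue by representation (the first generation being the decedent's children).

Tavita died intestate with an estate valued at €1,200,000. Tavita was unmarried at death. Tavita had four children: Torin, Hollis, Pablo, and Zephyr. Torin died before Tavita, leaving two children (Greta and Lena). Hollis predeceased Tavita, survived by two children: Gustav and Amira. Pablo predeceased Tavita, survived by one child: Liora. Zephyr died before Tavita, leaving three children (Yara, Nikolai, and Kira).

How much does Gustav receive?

Gustav receives €150,000.

The entire €1,200,000 passes to the descendants.
No child survives, so the initial division is made at the grandchildren's generation.
That amount (€1,200,000) is divided into 8 shares of €150,000: Greta, Lena, Gustav, Amira, Liora, Yara, Nikolai, and Kira each take €150,000.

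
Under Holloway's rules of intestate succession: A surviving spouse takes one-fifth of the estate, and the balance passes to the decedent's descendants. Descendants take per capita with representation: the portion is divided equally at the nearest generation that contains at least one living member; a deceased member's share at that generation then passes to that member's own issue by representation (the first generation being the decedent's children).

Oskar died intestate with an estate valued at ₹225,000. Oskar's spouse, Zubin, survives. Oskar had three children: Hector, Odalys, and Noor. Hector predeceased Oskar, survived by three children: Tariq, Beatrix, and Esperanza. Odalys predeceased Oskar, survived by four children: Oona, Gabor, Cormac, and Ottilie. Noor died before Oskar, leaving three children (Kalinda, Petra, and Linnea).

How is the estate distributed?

Zubin: ₹45,000; Tariq: ₹18,000; Beatrix: ₹18,000; Esperanza: ₹18,000; Oona: ₹18,000; Gabor: ₹18,000; Cormac: ₹18,000; Ottilie: ₹18,000; Kalinda: ₹18,000; Petra: ₹18,000; Linnea: ₹18,000

Zubin takes one-fifth of ₹225,000 = ₹45,000. The remaining ₹180,000 passes to the descendants.
No child survives, so the initial division is made at the grandchildren's generation.
The descendants' portion (₹180,000) is divided into 10 shares of ₹18,000: Tariq, Beatrix, Esperanza, Oona, Gabor, Cormac, Ottilie, Kalinda, Petra, and Linnea each take ₹18,000.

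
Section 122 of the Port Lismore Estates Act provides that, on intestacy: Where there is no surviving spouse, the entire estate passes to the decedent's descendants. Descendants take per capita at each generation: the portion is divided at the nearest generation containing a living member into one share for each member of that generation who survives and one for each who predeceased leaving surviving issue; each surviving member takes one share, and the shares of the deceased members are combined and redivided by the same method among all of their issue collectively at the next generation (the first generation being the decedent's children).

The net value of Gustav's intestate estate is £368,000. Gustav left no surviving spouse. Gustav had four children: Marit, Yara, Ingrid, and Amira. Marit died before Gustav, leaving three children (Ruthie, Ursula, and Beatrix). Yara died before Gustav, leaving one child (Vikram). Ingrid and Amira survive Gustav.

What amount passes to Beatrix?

Beatrix receives £46,000.

The entire £368,000 passes to the descendants.
That amount (£368,000) is divided at the children's generation into 4 shares of £92,000. Ingrid and Amira each take £92,000. The 2 shares of the deceased (Marit and Yara) are combined into a pool of £184,000.
That pool (£184,000) is divided at the grandchildren's generation equally among Ruthie, Ursula, Beatrix, and Vikram: £46,000 each.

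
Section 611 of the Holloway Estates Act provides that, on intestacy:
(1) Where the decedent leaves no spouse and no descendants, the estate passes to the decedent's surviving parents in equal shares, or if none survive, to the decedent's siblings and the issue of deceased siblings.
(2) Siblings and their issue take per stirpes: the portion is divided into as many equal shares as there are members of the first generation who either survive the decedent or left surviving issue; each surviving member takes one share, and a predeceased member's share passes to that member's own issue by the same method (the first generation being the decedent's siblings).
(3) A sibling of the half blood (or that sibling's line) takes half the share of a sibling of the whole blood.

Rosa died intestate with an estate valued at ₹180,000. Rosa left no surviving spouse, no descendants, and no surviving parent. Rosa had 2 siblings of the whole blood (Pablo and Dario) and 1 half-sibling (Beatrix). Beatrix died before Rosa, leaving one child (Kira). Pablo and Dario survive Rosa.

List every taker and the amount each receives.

Kira: ₹36,000; Pablo: ₹72,000; Dario: ₹72,000

The entire ₹180,000 passes to the siblings and their issue.
Counting each half-blood sibling's line as half a unit, there are 5/2 units in ₹180,000, so one unit is ₹72,000. Whole-blood lines (Pablo and Dario) take ₹72,000 each; half-blood lines (Beatrix) take ₹36,000 each.
Beatrix's share (₹36,000) passes entirely to Kira.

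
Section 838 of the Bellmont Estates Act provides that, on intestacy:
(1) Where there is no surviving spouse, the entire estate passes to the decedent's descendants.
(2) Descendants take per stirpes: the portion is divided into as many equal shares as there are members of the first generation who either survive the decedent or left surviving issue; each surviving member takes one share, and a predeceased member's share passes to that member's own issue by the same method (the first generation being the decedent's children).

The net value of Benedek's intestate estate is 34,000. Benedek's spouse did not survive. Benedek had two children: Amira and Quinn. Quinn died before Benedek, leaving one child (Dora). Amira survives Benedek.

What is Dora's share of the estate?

The entire 34,000 passes to the descendants.
That amount (34,000) is divided into 2 shares of 17,000: Amira takes 17,000; Quinn's 17,000 share passes to Quinn's issue.
Quinn's share (17,000) passes entirely to Dora.

Dora receives 17,000.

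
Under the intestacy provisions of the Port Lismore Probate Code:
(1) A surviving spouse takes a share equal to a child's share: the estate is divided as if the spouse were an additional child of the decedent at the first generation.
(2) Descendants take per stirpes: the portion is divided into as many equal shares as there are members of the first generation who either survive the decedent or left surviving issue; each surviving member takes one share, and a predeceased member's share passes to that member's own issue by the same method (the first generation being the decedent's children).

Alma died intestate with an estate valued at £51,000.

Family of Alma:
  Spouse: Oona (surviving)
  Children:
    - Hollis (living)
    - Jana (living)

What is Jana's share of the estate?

Jana receives £17,000.

The spouse counts as an additional share at the children's level, so there are 3 primary shares of £17,000. Oona takes one such share (£17,000).
The children's combined portion (£34,000) is divided into 2 shares of £17,000: Hollis and Jana each take £17,000.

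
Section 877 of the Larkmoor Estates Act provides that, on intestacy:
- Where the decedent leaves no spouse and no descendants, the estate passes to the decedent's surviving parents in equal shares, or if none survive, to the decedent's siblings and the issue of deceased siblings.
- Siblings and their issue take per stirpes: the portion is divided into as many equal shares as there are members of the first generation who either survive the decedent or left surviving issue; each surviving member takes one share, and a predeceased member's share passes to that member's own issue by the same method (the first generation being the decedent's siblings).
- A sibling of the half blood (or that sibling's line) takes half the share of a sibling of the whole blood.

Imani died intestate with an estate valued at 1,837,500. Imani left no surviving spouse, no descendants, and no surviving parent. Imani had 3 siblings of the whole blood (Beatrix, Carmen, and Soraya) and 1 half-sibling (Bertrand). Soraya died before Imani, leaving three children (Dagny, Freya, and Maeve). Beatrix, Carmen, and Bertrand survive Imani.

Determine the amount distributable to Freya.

The entire 1,837,500 passes to the siblings and their issue.
Counting each half-blood sibling's line as half a unit, there are 7/2 units in 1,837,500, so one unit is 525,000. Whole-blood lines (Beatrix, Carmen, and Soraya) take 525,000 each; half-blood lines (Bertrand) take 262,500 each.
Soraya's share (525,000) is divided into 3 shares of 175,000: Dagny, Freya, and Maeve each take 175,000.

Freya receives 175,000.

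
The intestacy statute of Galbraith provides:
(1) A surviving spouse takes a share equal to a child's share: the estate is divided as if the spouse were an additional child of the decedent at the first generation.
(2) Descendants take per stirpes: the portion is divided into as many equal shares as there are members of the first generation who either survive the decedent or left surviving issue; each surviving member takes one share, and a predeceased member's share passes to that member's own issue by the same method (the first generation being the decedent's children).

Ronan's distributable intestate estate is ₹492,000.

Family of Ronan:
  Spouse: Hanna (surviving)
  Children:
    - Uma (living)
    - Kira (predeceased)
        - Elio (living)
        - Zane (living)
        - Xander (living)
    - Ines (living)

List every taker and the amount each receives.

The spouse counts as an additional share at the children's level, so there are 4 primary shares of ₹123,000. Hanna takes one such share (₹123,000).
The children's combined portion (₹369,000) is divided into 3 shares of ₹123,000: Uma and Ines each take ₹123,000; Kira's ₹123,000 share passes to Kira's issue.
Kira's share (₹123,000) is divided into 3 shares of ₹41,000: Elio, Zane, and Xander each take ₹41,000.

Hanna: ₹123,000; Uma: ₹123,000; Elio: ₹41,000; Zane: ₹41,000; Xander: ₹41,000; Ines: ₹123,000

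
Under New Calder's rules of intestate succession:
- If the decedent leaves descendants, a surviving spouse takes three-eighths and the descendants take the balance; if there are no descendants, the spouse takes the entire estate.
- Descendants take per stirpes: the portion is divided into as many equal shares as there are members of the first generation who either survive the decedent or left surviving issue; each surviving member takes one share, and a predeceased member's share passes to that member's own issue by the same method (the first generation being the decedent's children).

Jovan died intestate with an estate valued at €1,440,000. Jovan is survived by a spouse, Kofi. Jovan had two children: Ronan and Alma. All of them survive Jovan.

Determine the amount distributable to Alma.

Alma receives €450,000.

Kofi takes three-eighths of €1,440,000 = €540,000. The remaining €900,000 passes to the descendants.
The descendants' portion (€900,000) is divided into 2 shares of €450,000: Ronan and Alma each take €450,000.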